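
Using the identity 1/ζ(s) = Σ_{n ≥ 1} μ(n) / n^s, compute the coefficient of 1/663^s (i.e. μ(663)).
μ(663) = -1

Factor n = 663 = 3 · 13 · 17. μ(n) = 0 if any exponent ≥ 2 (not squarefree); otherwise μ(n) = (−1)^{ω(n)} where ω(n) is the number of distinct prime factors. Applying: μ(663) = -1.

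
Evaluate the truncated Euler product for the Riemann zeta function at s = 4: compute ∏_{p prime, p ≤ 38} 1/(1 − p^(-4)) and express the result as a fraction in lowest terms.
∏ = 118583889910340935015737417301254569/109564363617893205834674995200000000

The primes p ≤ 38 are [2, 3, 5, 7, 11, 13, 17, 19, 23, 29, 31, 37]. For each prime, (1 − 1/p^4)^(-1) = p^4 / (p^4 − 1). The product is (1 − 1/2^4)^(-1), (1 − 1/3^4)^(-1), (1 − 1/5^4)^(-1), (1 − 1/7^4)^(-1), (1 − 1/11^4)^(-1), (1 − 1/13^4)^(-1), (1 − 1/17^4)^(-1), (1 − 1/19^4)^(-1), (1 − 1/23^4)^(-1), (1 − 1/29^4)^(-1), (1 − 1/31^4)^(-1), (1 − 1/37^4)^(-1) = ∏ p^4 / (p^4 − 1) = 118583889910340935015737417301254569/109564363617893205834674995200000000.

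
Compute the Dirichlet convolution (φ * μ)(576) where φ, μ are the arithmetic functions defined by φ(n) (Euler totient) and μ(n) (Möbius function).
(φ * μ)(576) = 64

Divisors of 576: [1, 2, 3, 4, 6, 8, 9, 12, 16, 18, 24, 32, 36, 48, 64, 72, 96, 144, 192, 288, 576]. For each d | 576:
  d = 1: φ(1) · μ(576/1) = 1 · 0 = 0
  d = 2: φ(2) · μ(576/2) = 1 · 0 = 0
  d = 3: φ(3) · μ(576/3) = 2 · 0 = 0
  d = 4: φ(4) · μ(576/4) = 2 · 0 = 0
  d = 6: φ(6) · μ(576/6) = 2 · 0 = 0
  d = 8: φ(8) · μ(576/8) = 4 · 0 = 0
  d = 9: φ(9) · μ(576/9) = 6 · 0 = 0
  d = 12: φ(12) · μ(576/12) = 4 · 0 = 0
  d = 16: φ(16) · μ(576/16) = 8 · 0 = 0
  d = 18: φ(18) · μ(576/18) = 6 · 0 = 0
  d = 24: φ(24) · μ(576/24) = 8 · 0 = 0
  d = 32: φ(32) · μ(576/32) = 16 · 0 = 0
  d = 36: φ(36) · μ(576/36) = 12 · 0 = 0
  d = 48: φ(48) · μ(576/48) = 16 · 0 = 0
  d = 64: φ(64) · μ(576/64) = 32 · 0 = 0
  d = 72: φ(72) · μ(576/72) = 24 · 0 = 0
  d = 96: φ(96) · μ(576/96) = 32 · 1 = 32
  d = 144: φ(144) · μ(576/144) = 48 · 0 = 0
  d = 192: φ(192) · μ(576/192) = 64 · -1 = -64
  d = 288: φ(288) · μ(576/288) = 96 · -1 = -96
  d = 576: φ(576) · μ(576/576) = 192 · 1 = 192
Summing: (φ * μ)(576) = 0 + 0 + 0 + 0 + 0 + 0 + 0 + 0 + 0 + 0 + 0 + 0 + 0 + 0 + 0 + 0 + 32 + 0 + -64 + -96 + 192 = 64.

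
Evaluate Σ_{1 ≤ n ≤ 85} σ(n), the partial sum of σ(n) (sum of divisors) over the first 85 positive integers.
Σ_{n ≤ 85} σ(n) = 5977

Compute σ(n) for each 1 ≤ n ≤ 85: σ(1) = 1, σ(2) = 3, σ(3) = 4, σ(4) = 7, σ(5) = 6, σ(6) = 12, σ(7) = 8, σ(8) = 15, σ(9) = 13, σ(10) = 18, σ(11) = 12, σ(12) = 28, σ(13) = 14, σ(14) = 24, σ(15) = 24, σ(16) = 31, σ(17) = 18, σ(18) = 39, σ(19) = 20, σ(20) = 42, σ(21) = 32, σ(22) = 36, σ(23) = 24, σ(24) = 60, σ(25) = 31, σ(26) = 42, σ(27) = 40, σ(28) = 56, σ(29) = 30, σ(30) = 72, σ(31) = 32, σ(32) = 63, σ(33) = 48, σ(34) = 54, σ(35) = 48, σ(36) = 91, σ(37) = 38, σ(38) = 60, σ(39) = 56, σ(40) = 90, σ(41) = 42, σ(42) = 96, σ(43) = 44, σ(44) = 84, σ(45) = 78, σ(46) = 72, σ(47) = 48, σ(48) = 124, σ(49) = 57, σ(50) = 93, σ(51) = 72, σ(52) = 98, σ(53) = 54, σ(54) = 120, σ(55) = 72, σ(56) = 120, σ(57) = 80, σ(58) = 90, σ(59) = 60, σ(60) = 168, σ(61) = 62, σ(62) = 96, σ(63) = 104, σ(64) = 127, σ(65) = 84, σ(66) = 144, σ(67) = 68, σ(68) = 126, σ(69) = 96, σ(70) = 144, σ(71) = 72, σ(72) = 195, σ(73) = 74, σ(74) = 114, σ(75) = 124, σ(76) = 140, σ(77) = 96, σ(78) = 168, σ(79) = 80, σ(80) = 186, σ(81) = 121, σ(82) = 126, σ(83) = 84, σ(84) = 224, σ(85) = 108. Summing all 85 values: 5977. (Average order: Σ_{n ≤ x} σ(n) ~ (π²/12) x². For x = 85, (π²/12)·85² ≈ 5942.32.)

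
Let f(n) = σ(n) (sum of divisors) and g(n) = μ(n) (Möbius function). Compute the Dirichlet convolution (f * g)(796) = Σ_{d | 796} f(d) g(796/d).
(σ * μ)(796) = 796

Divisors of 796: [1, 2, 4, 199, 398, 796]. For each d | 796:
  d = 1: σ(1) · μ(796/1) = 1 · 0 = 0
  d = 2: σ(2) · μ(796/2) = 3 · 1 = 3
  d = 4: σ(4) · μ(796/4) = 7 · -1 = -7
  d = 199: σ(199) · μ(796/199) = 200 · 0 = 0
  d = 398: σ(398) · μ(796/398) = 600 · -1 = -600
  d = 796: σ(796) · μ(796/796) = 1400 · 1 = 1400
Summing: (σ * μ)(796) = 0 + 3 + -7 + 0 + -600 + 1400 = 796.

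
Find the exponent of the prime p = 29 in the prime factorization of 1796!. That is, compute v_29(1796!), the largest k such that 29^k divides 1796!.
v_29(1796!) = 63

Legendre's formula: v_p(n!) = Σ_{k ≥ 1} ⌊n / p^k⌋. For p = 29, n = 1796, the terms are:
  ⌊1796/29^1⌋ = ⌊1796/29⌋ = 61
  ⌊1796/29^2⌋ = ⌊1796/841⌋ = 2
(the next term ⌊1796/29^3⌋ = 0, terminating the sum). Summing: v_29(1796!) = 61 + 2 = 63.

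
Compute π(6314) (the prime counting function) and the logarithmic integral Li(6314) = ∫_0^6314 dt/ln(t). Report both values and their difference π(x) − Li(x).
π(6314) = 821;  Li(6314) ≈ 836.40;  π(x) − Li(x) ≈ -15.40.

Direct count of primes ≤ 6314 gives π(6314) = 821. Numerical evaluation of the logarithmic integral gives Li(6314) ≈ 836.40. The difference π(x) − Li(x) ≈ -15.40 is typically negative for small/moderate x (Li(x) overestimates), though Littlewood's theorem shows this sign changes infinitely often.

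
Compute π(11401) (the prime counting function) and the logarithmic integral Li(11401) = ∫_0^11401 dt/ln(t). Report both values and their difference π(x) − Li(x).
π(11401) = 1376;  Li(11401) ≈ 1397.15;  π(x) − Li(x) ≈ -21.15.

Direct count of primes ≤ 11401 gives π(11401) = 1376. Numerical evaluation of the logarithmic integral gives Li(11401) ≈ 1397.15. The difference π(x) − Li(x) ≈ -21.15 is typically negative for small/moderate x (Li(x) overestimates), though Littlewood's theorem shows this sign changes infinitely often.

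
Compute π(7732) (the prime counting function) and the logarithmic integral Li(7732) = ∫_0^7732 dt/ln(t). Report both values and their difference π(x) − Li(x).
π(7732) = 981;  Li(7732) ≈ 996.54;  π(x) − Li(x) ≈ -15.54.

Direct count of primes ≤ 7732 gives π(7732) = 981. Numerical evaluation of the logarithmic integral gives Li(7732) ≈ 996.54. The difference π(x) − Li(x) ≈ -15.54 is typically negative for small/moderate x (Li(x) overestimates), though Littlewood's theorem shows this sign changes infinitely often.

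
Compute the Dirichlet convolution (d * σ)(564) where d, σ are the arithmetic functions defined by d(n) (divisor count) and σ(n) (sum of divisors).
(d * σ)(564) = 4800

Divisors of 564: [1, 2, 3, 4, 6, 12, 47, 94, 141, 188, 282, 564]. For each d | 564:
  d = 1: d(1) · σ(564/1) = 1 · 1344 = 1344
  d = 2: d(2) · σ(564/2) = 2 · 576 = 1152
  d = 3: d(3) · σ(564/3) = 2 · 336 = 672
  d = 4: d(4) · σ(564/4) = 3 · 192 = 576
  d = 6: d(6) · σ(564/6) = 4 · 144 = 576
  d = 12: d(12) · σ(564/12) = 6 · 48 = 288
  d = 47: d(47) · σ(564/47) = 2 · 28 = 56
  d = 94: d(94) · σ(564/94) = 4 · 12 = 48
  d = 141: d(141) · σ(564/141) = 4 · 7 = 28
  d = 188: d(188) · σ(564/188) = 6 · 4 = 24
  d = 282: d(282) · σ(564/282) = 8 · 3 = 24
  d = 564: d(564) · σ(564/564) = 12 · 1 = 12
Summing: (d * σ)(564) = 1344 + 1152 + 672 + 576 + 576 + 288 + 56 + 48 + 28 + 24 + 24 + 12 = 4800.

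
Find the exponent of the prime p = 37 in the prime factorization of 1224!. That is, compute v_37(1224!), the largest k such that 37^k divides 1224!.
v_37(1224!) = 33

Legendre's formula: v_p(n!) = Σ_{k ≥ 1} ⌊n / p^k⌋. For p = 37, n = 1224, the terms are:
  ⌊1224/37^1⌋ = ⌊1224/37⌋ = 33
(the next term ⌊1224/37^2⌋ = 0, terminating the sum). Summing: v_37(1224!) = 33 = 33.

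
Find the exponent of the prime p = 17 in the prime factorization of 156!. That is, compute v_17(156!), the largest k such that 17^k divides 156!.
v_17(156!) = 9

Legendre's formula: v_p(n!) = Σ_{k ≥ 1} ⌊n / p^k⌋. For p = 17, n = 156, the terms are:
  ⌊156/17^1⌋ = ⌊156/17⌋ = 9
(the next term ⌊156/17^2⌋ = 0, terminating the sum). Summing: v_17(156!) = 9 = 9.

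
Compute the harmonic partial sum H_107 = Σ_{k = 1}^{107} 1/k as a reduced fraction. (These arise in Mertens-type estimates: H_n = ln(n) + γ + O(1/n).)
H_107 = 81560682312293522125469128981858530591444536467/15521442759214556458772607587176753329489754560

Direct summation: H_107 = 1 + 1/2 + ... + 1/107. The least common denominator is lcm(1, ..., 107) = 77607213796072782293863037935883766647448772800; over this denominator the numerator is 77607213796072782293863037935883766647448772800 + 38803606898036391146931518967941883323724386400 + 25869071265357594097954345978627922215816257600 + 19401803449018195573465759483970941661862193200 + 15521442759214556458772607587176753329489754560 + 12934535632678797048977172989313961107908128800 + 11086744828010397470551862562269109521064110400 + 9700901724509097786732879741985470830931096600 + 8623023755119198032651448659542640738605419200 + 7760721379607278229386303793588376664744877280 + 7055201254188434753987548903262160604313524800 + 6467267816339398524488586494656980553954064400 + 5969785676620983253374079841221828203649905600 + 5543372414005198735275931281134554760532055200 + 5173814253071518819590869195725584443163251520 + 4850450862254548893366439870992735415465548300 + 4565130223298398958462531643287280391026398400 + 4311511877559599016325724329771320369302709600 + 4084590199793304331255949365046514034076251200 + 3880360689803639114693151896794188332372438640 + 3695581609336799156850620854089703173688036800 + 3527600627094217376993774451631080302156762400 + 3374226686785773143211436431994946375976033600 + 3233633908169699262244293247328490276977032200 + 3104288551842911291754521517435350665897950912 + 2984892838310491626687039920610914101824952800 + 2874341251706399344217149553180880246201806400 + 2771686207002599367637965640567277380266027600 + 2676110820554233872202173721927026436118923200 + 2586907126535759409795434597862792221581625760 + 2503458509550734912705259288254315053143508800 + 2425225431127274446683219935496367707732774150 + 2351733751396144917995849634420720201437841600 + 2282565111649199479231265821643640195513199200 + 2217348965602079494110372512453821904212822080 + 2155755938779799508162862164885660184651354800 + 2097492264758723845780082106375236936417534400 + 2042295099896652165627974682523257017038125600 + 1989928558873661084458026613740609401216635200 + 1940180344901819557346575948397094166186219320 + 1892858873074945909606415559411799186523140800 + 1847790804668399578425310427044851586844018400 + 1804818925490064704508442742694971317382529600 + 1763800313547108688496887225815540151078381200 + 1724604751023839606530289731908528147721083840 + 1687113343392886571605718215997473187988016800 + 1651217314810059197741766764593271630796782400 + 1616816954084849631122146623664245138488516100 + 1583820689715771067221694651752729931580587200 + 1552144275921455645877260758717675332948975456 + 1521710074432799652820843881095760130342132800 + 1492446419155245813343519960305457050912476400 + 1464287052756090231959679961054410691461297600 + 1437170625853199672108574776590440123100903200 + 1411040250837686950797509780652432120862704960 + 1385843103501299683818982820283638690133013800 + 1361530066597768110418649788348838011358750400 + 1338055410277116936101086860963513218059461600 + 1315376505018182750743441320947182485549979200 + 1293453563267879704897717298931396110790812880 + 1272249406492996431046935048129242076187684800 + 1251729254775367456352629644127157526571754400 + 1231860536445599718950206951363234391229345600 + 1212612715563637223341609967748183853866387075 + 1193957135324196650674815968244365640729981120 + 1175866875698072458997924817210360100718920800 + 1158316623821981825281537879640056218618638400 + 1141282555824599739615632910821820097756599600 + 1124742228928591047737145477331648791992011200 + 1108674482801039747055186256226910952106411040 + 1093059349240461722448775182195546009118996800 + 1077877969389899754081431082442830092325677400 + 1063112517754421675258397779943613241745873600 + 1048746132379361922890041053187618468208767200 + 1034762850614303763918173839145116888632650304 + 1021147549948326082813987341261628508519062800 + 1007885893455490679141078414751737229187646400 + 994964279436830542229013306870304700608317600 + 982369794886997244226114404251693248701883200 + 970090172450909778673287974198547083093109660 + 958113750568799781405716517726960082067268800 + 946429436537472954803207779705899593261570400 + 935026672241840750528470336576912851174081600 + 923895402334199789212655213522425793422009200 + 913026044659679791692506328657456078205279680 + 902409462745032352254221371347485658691264800 + 892036940184744624067391240642342145372974400 + 881900156773554344248443612907770075539190600 + 871991166248008789818685819504311984802795200 + 862302375511919803265144865954264073860541920 + 852826525231569036196297120174546886235700800 + 843556671696443285802859107998736593994008400 + 834486169850244970901753096084771684381169600 + 825608657405029598870883382296635815398391200 + 816918039958660866251189873009302806815250240 + 808408477042424815561073311832122569244258050 + 800074369031678167977969463256533676777822400 + 791910344857885533610847325876364965790293600 + 783911250465381639331949878140240067145947200 + 776072137960727822938630379358837666474487728 + 768388255406661210830327108276076897499492800 + 760855037216399826410421940547880065171066400 + 753468095107502740717116873163920064538337600 + 746223209577622906671759980152728525456238200 + 739116321867359831370124170817940634737607360 + 732143526378045115979839980527205345730648800 + 725301063514698899942645214354053893901390400 = 407803411561467610627345644909292652957222682335, so H_107 = 407803411561467610627345644909292652957222682335/77607213796072782293863037935883766647448772800; reducing by gcd(407803411561467610627345644909292652957222682335, 77607213796072782293863037935883766647448772800) = 5 gives 81560682312293522125469128981858530591444536467/15521442759214556458772607587176753329489754560 ≈ 5.25471. (The PNT-adjacent estimate ln(107) + γ ≈ 5.25004 matches within O(1/n).)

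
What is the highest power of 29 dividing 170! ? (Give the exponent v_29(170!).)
v_29(170!) = 5

Legendre's formula: v_p(n!) = Σ_{k ≥ 1} ⌊n / p^k⌋. For p = 29, n = 170, the terms are:
  ⌊170/29^1⌋ = ⌊170/29⌋ = 5
(the next term ⌊170/29^2⌋ = 0, terminating the sum). Summing: v_29(170!) = 5 = 5.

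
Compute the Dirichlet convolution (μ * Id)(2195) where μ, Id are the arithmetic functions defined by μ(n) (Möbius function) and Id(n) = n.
(μ * Id)(2195) = 1752

Divisors of 2195: [1, 5, 439, 2195]. For each d | 2195:
  d = 1: μ(1) · Id(2195/1) = 1 · 2195 = 2195
  d = 5: μ(5) · Id(2195/5) = -1 · 439 = -439
  d = 439: μ(439) · Id(2195/439) = -1 · 5 = -5
  d = 2195: μ(2195) · Id(2195/2195) = 1 · 1 = 1
Summing: (μ * Id)(2195) = 2195 + -439 + -5 + 1 = 1752.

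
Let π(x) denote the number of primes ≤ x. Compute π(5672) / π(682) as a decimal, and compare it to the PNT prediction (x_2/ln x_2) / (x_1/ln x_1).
π(5672)/π(682) = 747/123 ≈ 6.0732;  PNT prediction ≈ 6.2785.

π(682) = 123 and π(5672) = 747, so π(5672)/π(682) ≈ 6.0732. The PNT-predicted ratio is (5672/ln(5672)) / (682/ln(682)) ≈ 6.2785. The two agree to within a few percent, as expected.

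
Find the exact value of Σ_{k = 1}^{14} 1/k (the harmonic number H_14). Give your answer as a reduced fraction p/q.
H_14 = 1171733/360360

Direct summation: H_14 = 1 + 1/2 + ... + 1/14. The least common denominator is lcm(1, ..., 14) = 360360; over this denominator the numerator is 360360 + 180180 + 120120 + 90090 + 72072 + 60060 + 51480 + 45045 + 40040 + 36036 + 32760 + 30030 + 27720 + 25740 = 1171733, so H_14 = 1171733/360360 (already in lowest terms) ≈ 3.25156. (The PNT-adjacent estimate ln(14) + γ ≈ 3.21627 matches within O(1/n).)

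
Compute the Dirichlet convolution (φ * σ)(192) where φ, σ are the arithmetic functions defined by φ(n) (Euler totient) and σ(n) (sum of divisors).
(φ * σ)(192) = 2688

Divisors of 192: [1, 2, 3, 4, 6, 8, 12, 16, 24, 32, 48, 64, 96, 192]. For each d | 192:
  d = 1: φ(1) · σ(192/1) = 1 · 508 = 508
  d = 2: φ(2) · σ(192/2) = 1 · 252 = 252
  d = 3: φ(3) · σ(192/3) = 2 · 127 = 254
  d = 4: φ(4) · σ(192/4) = 2 · 124 = 248
  d = 6: φ(6) · σ(192/6) = 2 · 63 = 126
  d = 8: φ(8) · σ(192/8) = 4 · 60 = 240
  d = 12: φ(12) · σ(192/12) = 4 · 31 = 124
  d = 16: φ(16) · σ(192/16) = 8 · 28 = 224
  d = 24: φ(24) · σ(192/24) = 8 · 15 = 120
  d = 32: φ(32) · σ(192/32) = 16 · 12 = 192
  d = 48: φ(48) · σ(192/48) = 16 · 7 = 112
  d = 64: φ(64) · σ(192/64) = 32 · 4 = 128
  d = 96: φ(96) · σ(192/96) = 32 · 3 = 96
  d = 192: φ(192) · σ(192/192) = 64 · 1 = 64
Summing: (φ * σ)(192) = 508 + 252 + 254 + 248 + 126 + 240 + 124 + 224 + 120 + 192 + 112 + 128 + 96 + 64 = 2688.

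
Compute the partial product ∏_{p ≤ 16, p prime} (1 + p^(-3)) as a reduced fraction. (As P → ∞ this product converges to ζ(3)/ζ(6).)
∏ = 431631936/365525875

The primes p ≤ 16 are [2, 3, 5, 7, 11, 13]. For each, (1 + 1/p^3) = (p^3 + 1)/p^3. Multiplying these fractions over p ∈ [2, 3, 5, 7, 11, 13] gives 431631936/365525875. (In the limit P → ∞ this tends to ζ(3)/ζ(6).)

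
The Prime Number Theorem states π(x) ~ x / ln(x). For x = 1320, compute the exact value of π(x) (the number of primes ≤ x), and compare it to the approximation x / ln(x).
π(1320) = 215;  x/ln(x) ≈ 183.71;  relative error ≈ 14.56%.

Directly count primes up to 1320: π(1320) = 215. The PNT approximation gives 1320/ln(1320) ≈ 1320/7.18539 ≈ 183.71. Relative error (π(x) − x/ln(x)) / π(x) ≈ 14.56%; the approximation is known to undercount slightly (Li(x) is a better estimate).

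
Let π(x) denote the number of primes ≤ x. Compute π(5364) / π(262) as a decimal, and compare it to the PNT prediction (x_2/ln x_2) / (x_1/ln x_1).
π(5364)/π(262) = 708/55 ≈ 12.8727;  PNT prediction ≈ 13.2754.

π(262) = 55 and π(5364) = 708, so π(5364)/π(262) ≈ 12.8727. The PNT-predicted ratio is (5364/ln(5364)) / (262/ln(262)) ≈ 13.2754. The two agree to within a few percent, as expected.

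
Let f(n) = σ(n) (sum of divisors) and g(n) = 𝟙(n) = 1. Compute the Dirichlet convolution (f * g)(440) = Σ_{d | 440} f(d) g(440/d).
(σ * 𝟙)(440) = 2366

Divisors of 440: [1, 2, 4, 5, 8, 10, 11, 20, 22, 40, 44, 55, 88, 110, 220, 440]. For each d | 440:
  d = 1: σ(1) · 𝟙(440/1) = 1 · 1 = 1
  d = 2: σ(2) · 𝟙(440/2) = 3 · 1 = 3
  d = 4: σ(4) · 𝟙(440/4) = 7 · 1 = 7
  d = 5: σ(5) · 𝟙(440/5) = 6 · 1 = 6
  d = 8: σ(8) · 𝟙(440/8) = 15 · 1 = 15
  d = 10: σ(10) · 𝟙(440/10) = 18 · 1 = 18
  d = 11: σ(11) · 𝟙(440/11) = 12 · 1 = 12
  d = 20: σ(20) · 𝟙(440/20) = 42 · 1 = 42
  d = 22: σ(22) · 𝟙(440/22) = 36 · 1 = 36
  d = 40: σ(40) · 𝟙(440/40) = 90 · 1 = 90
  d = 44: σ(44) · 𝟙(440/44) = 84 · 1 = 84
  d = 55: σ(55) · 𝟙(440/55) = 72 · 1 = 72
  d = 88: σ(88) · 𝟙(440/88) = 180 · 1 = 180
  d = 110: σ(110) · 𝟙(440/110) = 216 · 1 = 216
  d = 220: σ(220) · 𝟙(440/220) = 504 · 1 = 504
  d = 440: σ(440) · 𝟙(440/440) = 1080 · 1 = 1080
Summing: (σ * 𝟙)(440) = 1 + 3 + 7 + 6 + 15 + 18 + 12 + 42 + 36 + 90 + 84 + 72 + 180 + 216 + 504 + 1080 = 2366.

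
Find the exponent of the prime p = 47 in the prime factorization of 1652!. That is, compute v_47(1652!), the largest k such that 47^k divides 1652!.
v_47(1652!) = 35

Legendre's formula: v_p(n!) = Σ_{k ≥ 1} ⌊n / p^k⌋. For p = 47, n = 1652, the terms are:
  ⌊1652/47^1⌋ = ⌊1652/47⌋ = 35
(the next term ⌊1652/47^2⌋ = 0, terminating the sum). Summing: v_47(1652!) = 35 = 35.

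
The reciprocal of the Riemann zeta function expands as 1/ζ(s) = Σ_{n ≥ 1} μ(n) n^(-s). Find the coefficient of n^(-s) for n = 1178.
μ(1178) = -1

Factor n = 1178 = 2 · 19 · 31. μ(n) = 0 if any exponent ≥ 2 (not squarefree); otherwise μ(n) = (−1)^{ω(n)} where ω(n) is the number of distinct prime factors. Applying: μ(1178) = -1.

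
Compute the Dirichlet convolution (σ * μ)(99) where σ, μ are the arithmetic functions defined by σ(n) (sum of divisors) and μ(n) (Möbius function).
(σ * μ)(99) = 99

Divisors of 99: [1, 3, 9, 11, 33, 99]. For each d | 99:
  d = 1: σ(1) · μ(99/1) = 1 · 0 = 0
  d = 3: σ(3) · μ(99/3) = 4 · 1 = 4
  d = 9: σ(9) · μ(99/9) = 13 · -1 = -13
  d = 11: σ(11) · μ(99/11) = 12 · 0 = 0
  d = 33: σ(33) · μ(99/33) = 48 · -1 = -48
  d = 99: σ(99) · μ(99/99) = 156 · 1 = 156
Summing: (σ * μ)(99) = 0 + 4 + -13 + 0 + -48 + 156 = 99.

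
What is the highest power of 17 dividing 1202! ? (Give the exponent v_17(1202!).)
v_17(1202!) = 74

Legendre's formula: v_p(n!) = Σ_{k ≥ 1} ⌊n / p^k⌋. For p = 17, n = 1202, the terms are:
  ⌊1202/17^1⌋ = ⌊1202/17⌋ = 70
  ⌊1202/17^2⌋ = ⌊1202/289⌋ = 4
(the next term ⌊1202/17^3⌋ = 0, terminating the sum). Summing: v_17(1202!) = 70 + 4 = 74.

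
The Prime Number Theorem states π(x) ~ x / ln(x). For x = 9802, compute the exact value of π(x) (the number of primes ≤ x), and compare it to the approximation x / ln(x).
π(9802) = 1208;  x/ln(x) ≈ 1066.55;  relative error ≈ 11.71%.

Directly count primes up to 9802: π(9802) = 1208. The PNT approximation gives 9802/ln(9802) ≈ 9802/9.19034 ≈ 1066.55. Relative error (π(x) − x/ln(x)) / π(x) ≈ 11.71%; the approximation is known to undercount slightly (Li(x) is a better estimate).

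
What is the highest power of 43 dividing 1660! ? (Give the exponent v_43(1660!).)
v_43(1660!) = 38

Legendre's formula: v_p(n!) = Σ_{k ≥ 1} ⌊n / p^k⌋. For p = 43, n = 1660, the terms are:
  ⌊1660/43^1⌋ = ⌊1660/43⌋ = 38
(the next term ⌊1660/43^2⌋ = 0, terminating the sum). Summing: v_43(1660!) = 38 = 38.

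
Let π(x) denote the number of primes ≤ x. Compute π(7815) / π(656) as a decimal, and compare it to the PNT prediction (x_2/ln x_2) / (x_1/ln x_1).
π(7815)/π(656) = 987/119 ≈ 8.2941;  PNT prediction ≈ 8.6203.

π(656) = 119 and π(7815) = 987, so π(7815)/π(656) ≈ 8.2941. The PNT-predicted ratio is (7815/ln(7815)) / (656/ln(656)) ≈ 8.6203. The two agree to within a few percent, as expected.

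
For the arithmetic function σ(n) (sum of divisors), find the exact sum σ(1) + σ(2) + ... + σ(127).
Σ_{n ≤ 127} σ(n) = 13280

Compute σ(n) for each 1 ≤ n ≤ 127: σ(1) = 1, σ(2) = 3, σ(3) = 4, σ(4) = 7, σ(5) = 6, σ(6) = 12, σ(7) = 8, σ(8) = 15, σ(9) = 13, σ(10) = 18, σ(11) = 12, σ(12) = 28, σ(13) = 14, σ(14) = 24, σ(15) = 24, σ(16) = 31, σ(17) = 18, σ(18) = 39, σ(19) = 20, σ(20) = 42, σ(21) = 32, σ(22) = 36, σ(23) = 24, σ(24) = 60, σ(25) = 31, σ(26) = 42, σ(27) = 40, σ(28) = 56, σ(29) = 30, σ(30) = 72, σ(31) = 32, σ(32) = 63, σ(33) = 48, σ(34) = 54, σ(35) = 48, σ(36) = 91, σ(37) = 38, σ(38) = 60, σ(39) = 56, σ(40) = 90, σ(41) = 42, σ(42) = 96, σ(43) = 44, σ(44) = 84, σ(45) = 78, σ(46) = 72, σ(47) = 48, σ(48) = 124, σ(49) = 57, σ(50) = 93, σ(51) = 72, σ(52) = 98, σ(53) = 54, σ(54) = 120, σ(55) = 72, σ(56) = 120, σ(57) = 80, σ(58) = 90, σ(59) = 60, σ(60) = 168, σ(61) = 62, σ(62) = 96, σ(63) = 104, σ(64) = 127, σ(65) = 84, σ(66) = 144, σ(67) = 68, σ(68) = 126, σ(69) = 96, σ(70) = 144, σ(71) = 72, σ(72) = 195, σ(73) = 74, σ(74) = 114, σ(75) = 124, σ(76) = 140, σ(77) = 96, σ(78) = 168, σ(79) = 80, σ(80) = 186, σ(81) = 121, σ(82) = 126, σ(83) = 84, σ(84) = 224, σ(85) = 108, σ(86) = 132, σ(87) = 120, σ(88) = 180, σ(89) = 90, σ(90) = 234, σ(91) = 112, σ(92) = 168, σ(93) = 128, σ(94) = 144, σ(95) = 120, σ(96) = 252, σ(97) = 98, σ(98) = 171, σ(99) = 156, σ(100) = 217, σ(101) = 102, σ(102) = 216, σ(103) = 104, σ(104) = 210, σ(105) = 192, σ(106) = 162, σ(107) = 108, σ(108) = 280, σ(109) = 110, σ(110) = 216, σ(111) = 152, σ(112) = 248, σ(113) = 114, σ(114) = 240, σ(115) = 144, σ(116) = 210, σ(117) = 182, σ(118) = 180, σ(119) = 144, σ(120) = 360, σ(121) = 133, σ(122) = 186, σ(123) = 168, σ(124) = 224, σ(125) = 156, σ(126) = 312, σ(127) = 128. Summing all 127 values: 13280. (Average order: Σ_{n ≤ x} σ(n) ~ (π²/12) x². For x = 127, (π²/12)·127² ≈ 13265.57.)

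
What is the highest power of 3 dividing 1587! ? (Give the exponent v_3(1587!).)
v_3(1587!) = 790

Legendre's formula: v_p(n!) = Σ_{k ≥ 1} ⌊n / p^k⌋. For p = 3, n = 1587, the terms are:
  ⌊1587/3^1⌋ = ⌊1587/3⌋ = 529
  ⌊1587/3^2⌋ = ⌊1587/9⌋ = 176
  ⌊1587/3^3⌋ = ⌊1587/27⌋ = 58
  ⌊1587/3^4⌋ = ⌊1587/81⌋ = 19
  ⌊1587/3^5⌋ = ⌊1587/243⌋ = 6
  ⌊1587/3^6⌋ = ⌊1587/729⌋ = 2
(the next term ⌊1587/3^7⌋ = 0, terminating the sum). Summing: v_3(1587!) = 529 + 176 + 58 + 19 + 6 + 2 = 790.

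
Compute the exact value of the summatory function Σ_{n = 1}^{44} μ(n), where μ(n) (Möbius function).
Σ_{n ≤ 44} μ(n) = -3

Compute μ(n) for each 1 ≤ n ≤ 44: μ(1) = 1, μ(2) = -1, μ(3) = -1, μ(4) = 0, μ(5) = -1, μ(6) = 1, μ(7) = -1, μ(8) = 0, μ(9) = 0, μ(10) = 1, μ(11) = -1, μ(12) = 0, μ(13) = -1, μ(14) = 1, μ(15) = 1, μ(16) = 0, μ(17) = -1, μ(18) = 0, μ(19) = -1, μ(20) = 0, μ(21) = 1, μ(22) = 1, μ(23) = -1, μ(24) = 0, μ(25) = 0, μ(26) = 1, μ(27) = 0, μ(28) = 0, μ(29) = -1, μ(30) = -1, μ(31) = -1, μ(32) = 0, μ(33) = 1, μ(34) = 1, μ(35) = 1, μ(36) = 0, μ(37) = -1, μ(38) = 1, μ(39) = 1, μ(40) = 0, μ(41) = -1, μ(42) = -1, μ(43) = -1, μ(44) = 0. Summing all 44 values: -3. (Mertens function M(x) = Σ_{n ≤ x} μ(n); on average M(x) should be small (PNT ⟺ M(x) = o(x)).)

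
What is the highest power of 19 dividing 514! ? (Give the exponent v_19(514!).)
v_19(514!) = 28

Legendre's formula: v_p(n!) = Σ_{k ≥ 1} ⌊n / p^k⌋. For p = 19, n = 514, the terms are:
  ⌊514/19^1⌋ = ⌊514/19⌋ = 27
  ⌊514/19^2⌋ = ⌊514/361⌋ = 1
(the next term ⌊514/19^3⌋ = 0, terminating the sum). Summing: v_19(514!) = 27 + 1 = 28.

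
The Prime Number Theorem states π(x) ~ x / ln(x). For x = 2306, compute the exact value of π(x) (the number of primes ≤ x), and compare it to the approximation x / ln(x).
π(2306) = 342;  x/ln(x) ≈ 297.81;  relative error ≈ 12.92%.

Directly count primes up to 2306: π(2306) = 342. The PNT approximation gives 2306/ln(2306) ≈ 2306/7.74327 ≈ 297.81. Relative error (π(x) − x/ln(x)) / π(x) ≈ 12.92%; the approximation is known to undercount slightly (Li(x) is a better estimate).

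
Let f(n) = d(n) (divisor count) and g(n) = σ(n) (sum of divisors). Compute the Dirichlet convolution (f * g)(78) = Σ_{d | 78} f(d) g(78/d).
(d * σ)(78) = 480

Divisors of 78: [1, 2, 3, 6, 13, 26, 39, 78]. For each d | 78:
  d = 1: d(1) · σ(78/1) = 1 · 168 = 168
  d = 2: d(2) · σ(78/2) = 2 · 56 = 112
  d = 3: d(3) · σ(78/3) = 2 · 42 = 84
  d = 6: d(6) · σ(78/6) = 4 · 14 = 56
  d = 13: d(13) · σ(78/13) = 2 · 12 = 24
  d = 26: d(26) · σ(78/26) = 4 · 4 = 16
  d = 39: d(39) · σ(78/39) = 4 · 3 = 12
  d = 78: d(78) · σ(78/78) = 8 · 1 = 8
Summing: (d * σ)(78) = 168 + 112 + 84 + 56 + 24 + 16 + 12 + 8 = 480.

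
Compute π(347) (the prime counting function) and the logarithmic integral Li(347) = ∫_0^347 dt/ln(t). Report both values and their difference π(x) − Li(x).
π(347) = 69;  Li(347) ≈ 76.47;  π(x) − Li(x) ≈ -7.47.

Direct count of primes ≤ 347 gives π(347) = 69. Numerical evaluation of the logarithmic integral gives Li(347) ≈ 76.47. The difference π(x) − Li(x) ≈ -7.47 is typically negative for small/moderate x (Li(x) overestimates), though Littlewood's theorem shows this sign changes infinitely often.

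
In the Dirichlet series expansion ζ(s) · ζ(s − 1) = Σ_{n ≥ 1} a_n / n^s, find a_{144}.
σ(144) = 403

In the product (Σ m^0/m^s)(Σ k / k^s) = Σ (Σ_{d | n} d) / n^s, the coefficient of 1/n^s is σ(n) = Σ_{d | n} d. For n = 144, divisors are [1, 2, 3, 4, 6, 8, 9, 12, 16, 18, 24, 36, 48, 72, 144]; summing: σ(144) = 403.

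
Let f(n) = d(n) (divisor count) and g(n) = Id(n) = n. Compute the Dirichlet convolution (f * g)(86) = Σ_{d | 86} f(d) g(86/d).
(d * Id)(86) = 180

Divisors of 86: [1, 2, 43, 86]. For each d | 86:
  d = 1: d(1) · Id(86/1) = 1 · 86 = 86
  d = 2: d(2) · Id(86/2) = 2 · 43 = 86
  d = 43: d(43) · Id(86/43) = 2 · 2 = 4
  d = 86: d(86) · Id(86/86) = 4 · 1 = 4
Summing: (d * Id)(86) = 86 + 86 + 4 + 4 = 180.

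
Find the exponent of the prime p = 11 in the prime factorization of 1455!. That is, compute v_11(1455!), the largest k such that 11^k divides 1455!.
v_11(1455!) = 145

Legendre's formula: v_p(n!) = Σ_{k ≥ 1} ⌊n / p^k⌋. For p = 11, n = 1455, the terms are:
  ⌊1455/11^1⌋ = ⌊1455/11⌋ = 132
  ⌊1455/11^2⌋ = ⌊1455/121⌋ = 12
  ⌊1455/11^3⌋ = ⌊1455/1331⌋ = 1
(the next term ⌊1455/11^4⌋ = 0, terminating the sum). Summing: v_11(1455!) = 132 + 12 + 1 = 145.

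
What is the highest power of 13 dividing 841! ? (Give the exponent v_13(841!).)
v_13(841!) = 68

Legendre's formula: v_p(n!) = Σ_{k ≥ 1} ⌊n / p^k⌋. For p = 13, n = 841, the terms are:
  ⌊841/13^1⌋ = ⌊841/13⌋ = 64
  ⌊841/13^2⌋ = ⌊841/169⌋ = 4
(the next term ⌊841/13^3⌋ = 0, terminating the sum). Summing: v_13(841!) = 64 + 4 = 68.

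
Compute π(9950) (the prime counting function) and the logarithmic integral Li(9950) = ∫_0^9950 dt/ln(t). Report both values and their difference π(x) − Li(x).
π(9950) = 1227;  Li(9950) ≈ 1240.71;  π(x) − Li(x) ≈ -13.71.

Direct count of primes ≤ 9950 gives π(9950) = 1227. Numerical evaluation of the logarithmic integral gives Li(9950) ≈ 1240.71. The difference π(x) − Li(x) ≈ -13.71 is typically negative for small/moderate x (Li(x) overestimates), though Littlewood's theorem shows this sign changes infinitely often.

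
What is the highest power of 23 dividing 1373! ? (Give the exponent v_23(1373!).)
v_23(1373!) = 61

Legendre's formula: v_p(n!) = Σ_{k ≥ 1} ⌊n / p^k⌋. For p = 23, n = 1373, the terms are:
  ⌊1373/23^1⌋ = ⌊1373/23⌋ = 59
  ⌊1373/23^2⌋ = ⌊1373/529⌋ = 2
(the next term ⌊1373/23^3⌋ = 0, terminating the sum). Summing: v_23(1373!) = 59 + 2 = 61.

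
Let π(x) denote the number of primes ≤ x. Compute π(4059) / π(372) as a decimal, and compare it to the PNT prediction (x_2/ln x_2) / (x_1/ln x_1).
π(4059)/π(372) = 560/73 ≈ 7.6712;  PNT prediction ≈ 7.7729.

π(372) = 73 and π(4059) = 560, so π(4059)/π(372) ≈ 7.6712. The PNT-predicted ratio is (4059/ln(4059)) / (372/ln(372)) ≈ 7.7729. The two agree to within a few percent, as expected.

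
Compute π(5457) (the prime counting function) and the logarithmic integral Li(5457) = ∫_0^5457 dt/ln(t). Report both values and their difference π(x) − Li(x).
π(5457) = 721;  Li(5457) ≈ 737.66;  π(x) − Li(x) ≈ -16.66.

Direct count of primes ≤ 5457 gives π(5457) = 721. Numerical evaluation of the logarithmic integral gives Li(5457) ≈ 737.66. The difference π(x) − Li(x) ≈ -16.66 is typically negative for small/moderate x (Li(x) overestimates), though Littlewood's theorem shows this sign changes infinitely often.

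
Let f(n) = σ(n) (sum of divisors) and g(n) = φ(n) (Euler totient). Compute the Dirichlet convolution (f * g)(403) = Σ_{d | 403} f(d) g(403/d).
(σ * φ)(403) = 1612

Divisors of 403: [1, 13, 31, 403]. For each d | 403:
  d = 1: σ(1) · φ(403/1) = 1 · 360 = 360
  d = 13: σ(13) · φ(403/13) = 14 · 30 = 420
  d = 31: σ(31) · φ(403/31) = 32 · 12 = 384
  d = 403: σ(403) · φ(403/403) = 448 · 1 = 448
Summing: (σ * φ)(403) = 360 + 420 + 384 + 448 = 1612.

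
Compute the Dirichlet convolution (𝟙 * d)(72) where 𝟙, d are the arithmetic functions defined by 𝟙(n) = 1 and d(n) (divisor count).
(𝟙 * d)(72) = 60

Divisors of 72: [1, 2, 3, 4, 6, 8, 9, 12, 18, 24, 36, 72]. For each d | 72:
  d = 1: 𝟙(1) · d(72/1) = 1 · 12 = 12
  d = 2: 𝟙(2) · d(72/2) = 1 · 9 = 9
  d = 3: 𝟙(3) · d(72/3) = 1 · 8 = 8
  d = 4: 𝟙(4) · d(72/4) = 1 · 6 = 6
  d = 6: 𝟙(6) · d(72/6) = 1 · 6 = 6
  d = 8: 𝟙(8) · d(72/8) = 1 · 3 = 3
  d = 9: 𝟙(9) · d(72/9) = 1 · 4 = 4
  d = 12: 𝟙(12) · d(72/12) = 1 · 4 = 4
  d = 18: 𝟙(18) · d(72/18) = 1 · 3 = 3
  d = 24: 𝟙(24) · d(72/24) = 1 · 2 = 2
  d = 36: 𝟙(36) · d(72/36) = 1 · 2 = 2
  d = 72: 𝟙(72) · d(72/72) = 1 · 1 = 1
Summing: (𝟙 * d)(72) = 12 + 9 + 8 + 6 + 6 + 3 + 4 + 4 + 3 + 2 + 2 + 1 = 60.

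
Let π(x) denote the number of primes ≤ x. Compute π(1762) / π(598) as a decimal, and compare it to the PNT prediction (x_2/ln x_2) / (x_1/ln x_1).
π(1762)/π(598) = 274/108 ≈ 2.5370;  PNT prediction ≈ 2.5205.

π(598) = 108 and π(1762) = 274, so π(1762)/π(598) ≈ 2.5370. The PNT-predicted ratio is (1762/ln(1762)) / (598/ln(598)) ≈ 2.5205. The two agree to within a few percent, as expected.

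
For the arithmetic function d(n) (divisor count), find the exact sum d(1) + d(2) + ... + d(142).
Σ_{n ≤ 142} d(n) = 727

Compute d(n) for each 1 ≤ n ≤ 142: d(1) = 1, d(2) = 2, d(3) = 2, d(4) = 3, d(5) = 2, d(6) = 4, d(7) = 2, d(8) = 4, d(9) = 3, d(10) = 4, d(11) = 2, d(12) = 6, d(13) = 2, d(14) = 4, d(15) = 4, d(16) = 5, d(17) = 2, d(18) = 6, d(19) = 2, d(20) = 6, d(21) = 4, d(22) = 4, d(23) = 2, d(24) = 8, d(25) = 3, d(26) = 4, d(27) = 4, d(28) = 6, d(29) = 2, d(30) = 8, d(31) = 2, d(32) = 6, d(33) = 4, d(34) = 4, d(35) = 4, d(36) = 9, d(37) = 2, d(38) = 4, d(39) = 4, d(40) = 8, d(41) = 2, d(42) = 8, d(43) = 2, d(44) = 6, d(45) = 6, d(46) = 4, d(47) = 2, d(48) = 10, d(49) = 3, d(50) = 6, d(51) = 4, d(52) = 6, d(53) = 2, d(54) = 8, d(55) = 4, d(56) = 8, d(57) = 4, d(58) = 4, d(59) = 2, d(60) = 12, d(61) = 2, d(62) = 4, d(63) = 6, d(64) = 7, d(65) = 4, d(66) = 8, d(67) = 2, d(68) = 6, d(69) = 4, d(70) = 8, d(71) = 2, d(72) = 12, d(73) = 2, d(74) = 4, d(75) = 6, d(76) = 6, d(77) = 4, d(78) = 8, d(79) = 2, d(80) = 10, d(81) = 5, d(82) = 4, d(83) = 2, d(84) = 12, d(85) = 4, d(86) = 4, d(87) = 4, d(88) = 8, d(89) = 2, d(90) = 12, d(91) = 4, d(92) = 6, d(93) = 4, d(94) = 4, d(95) = 4, d(96) = 12, d(97) = 2, d(98) = 6, d(99) = 6, d(100) = 9, d(101) = 2, d(102) = 8, d(103) = 2, d(104) = 8, d(105) = 8, d(106) = 4, d(107) = 2, d(108) = 12, d(109) = 2, d(110) = 8, d(111) = 4, d(112) = 10, d(113) = 2, d(114) = 8, d(115) = 4, d(116) = 6, d(117) = 6, d(118) = 4, d(119) = 4, d(120) = 16, d(121) = 3, d(122) = 4, d(123) = 4, d(124) = 6, d(125) = 4, d(126) = 12, d(127) = 2, d(128) = 8, d(129) = 4, d(130) = 8, d(131) = 2, d(132) = 12, d(133) = 4, d(134) = 4, d(135) = 8, d(136) = 8, d(137) = 2, d(138) = 8, d(139) = 2, d(140) = 12, d(141) = 4, d(142) = 4. Summing all 142 values: 727. (Dirichlet's divisor formula: Σ_{n ≤ x} d(n) = x ln(x) + (2γ − 1) x + O(√x). For x = 142, the asymptotic estimate is ≈ 725.66.)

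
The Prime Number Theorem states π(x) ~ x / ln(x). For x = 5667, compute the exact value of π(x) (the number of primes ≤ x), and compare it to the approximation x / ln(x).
π(5667) = 746;  x/ln(x) ≈ 655.72;  relative error ≈ 12.10%.

Directly count primes up to 5667: π(5667) = 746. The PNT approximation gives 5667/ln(5667) ≈ 5667/8.64242 ≈ 655.72. Relative error (π(x) − x/ln(x)) / π(x) ≈ 12.10%; the approximation is known to undercount slightly (Li(x) is a better estimate).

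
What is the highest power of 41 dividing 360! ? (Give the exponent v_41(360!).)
v_41(360!) = 8

Legendre's formula: v_p(n!) = Σ_{k ≥ 1} ⌊n / p^k⌋. For p = 41, n = 360, the terms are:
  ⌊360/41^1⌋ = ⌊360/41⌋ = 8
(the next term ⌊360/41^2⌋ = 0, terminating the sum). Summing: v_41(360!) = 8 = 8.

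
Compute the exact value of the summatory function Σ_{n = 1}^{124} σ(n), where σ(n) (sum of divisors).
Σ_{n ≤ 124} σ(n) = 12684

Compute σ(n) for each 1 ≤ n ≤ 124: σ(1) = 1, σ(2) = 3, σ(3) = 4, σ(4) = 7, σ(5) = 6, σ(6) = 12, σ(7) = 8, σ(8) = 15, σ(9) = 13, σ(10) = 18, σ(11) = 12, σ(12) = 28, σ(13) = 14, σ(14) = 24, σ(15) = 24, σ(16) = 31, σ(17) = 18, σ(18) = 39, σ(19) = 20, σ(20) = 42, σ(21) = 32, σ(22) = 36, σ(23) = 24, σ(24) = 60, σ(25) = 31, σ(26) = 42, σ(27) = 40, σ(28) = 56, σ(29) = 30, σ(30) = 72, σ(31) = 32, σ(32) = 63, σ(33) = 48, σ(34) = 54, σ(35) = 48, σ(36) = 91, σ(37) = 38, σ(38) = 60, σ(39) = 56, σ(40) = 90, σ(41) = 42, σ(42) = 96, σ(43) = 44, σ(44) = 84, σ(45) = 78, σ(46) = 72, σ(47) = 48, σ(48) = 124, σ(49) = 57, σ(50) = 93, σ(51) = 72, σ(52) = 98, σ(53) = 54, σ(54) = 120, σ(55) = 72, σ(56) = 120, σ(57) = 80, σ(58) = 90, σ(59) = 60, σ(60) = 168, σ(61) = 62, σ(62) = 96, σ(63) = 104, σ(64) = 127, σ(65) = 84, σ(66) = 144, σ(67) = 68, σ(68) = 126, σ(69) = 96, σ(70) = 144, σ(71) = 72, σ(72) = 195, σ(73) = 74, σ(74) = 114, σ(75) = 124, σ(76) = 140, σ(77) = 96, σ(78) = 168, σ(79) = 80, σ(80) = 186, σ(81) = 121, σ(82) = 126, σ(83) = 84, σ(84) = 224, σ(85) = 108, σ(86) = 132, σ(87) = 120, σ(88) = 180, σ(89) = 90, σ(90) = 234, σ(91) = 112, σ(92) = 168, σ(93) = 128, σ(94) = 144, σ(95) = 120, σ(96) = 252, σ(97) = 98, σ(98) = 171, σ(99) = 156, σ(100) = 217, σ(101) = 102, σ(102) = 216, σ(103) = 104, σ(104) = 210, σ(105) = 192, σ(106) = 162, σ(107) = 108, σ(108) = 280, σ(109) = 110, σ(110) = 216, σ(111) = 152, σ(112) = 248, σ(113) = 114, σ(114) = 240, σ(115) = 144, σ(116) = 210, σ(117) = 182, σ(118) = 180, σ(119) = 144, σ(120) = 360, σ(121) = 133, σ(122) = 186, σ(123) = 168, σ(124) = 224. Summing all 124 values: 12684. (Average order: Σ_{n ≤ x} σ(n) ~ (π²/12) x². For x = 124, (π²/12)·124² ≈ 12646.25.)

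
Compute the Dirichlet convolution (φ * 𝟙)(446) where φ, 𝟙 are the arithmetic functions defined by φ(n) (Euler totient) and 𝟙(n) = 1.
(φ * 𝟙)(446) = 446

Divisors of 446: [1, 2, 223, 446]. For each d | 446:
  d = 1: φ(1) · 𝟙(446/1) = 1 · 1 = 1
  d = 2: φ(2) · 𝟙(446/2) = 1 · 1 = 1
  d = 223: φ(223) · 𝟙(446/223) = 222 · 1 = 222
  d = 446: φ(446) · 𝟙(446/446) = 222 · 1 = 222
Summing: (φ * 𝟙)(446) = 1 + 1 + 222 + 222 = 446.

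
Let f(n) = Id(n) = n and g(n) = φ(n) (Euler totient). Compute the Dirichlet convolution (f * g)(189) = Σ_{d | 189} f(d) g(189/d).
(Id * φ)(189) = 1053

Divisors of 189: [1, 3, 7, 9, 21, 27, 63, 189]. For each d | 189:
  d = 1: Id(1) · φ(189/1) = 1 · 108 = 108
  d = 3: Id(3) · φ(189/3) = 3 · 36 = 108
  d = 7: Id(7) · φ(189/7) = 7 · 18 = 126
  d = 9: Id(9) · φ(189/9) = 9 · 12 = 108
  d = 21: Id(21) · φ(189/21) = 21 · 6 = 126
  d = 27: Id(27) · φ(189/27) = 27 · 6 = 162
  d = 63: Id(63) · φ(189/63) = 63 · 2 = 126
  d = 189: Id(189) · φ(189/189) = 189 · 1 = 189
Summing: (Id * φ)(189) = 108 + 108 + 126 + 108 + 126 + 162 + 126 + 189 = 1053.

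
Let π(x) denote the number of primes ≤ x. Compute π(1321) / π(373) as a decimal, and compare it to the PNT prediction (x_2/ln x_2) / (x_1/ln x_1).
π(1321)/π(373) = 216/74 ≈ 2.9189;  PNT prediction ≈ 2.9183.

π(373) = 74 and π(1321) = 216, so π(1321)/π(373) ≈ 2.9189. The PNT-predicted ratio is (1321/ln(1321)) / (373/ln(373)) ≈ 2.9183. The two agree to within a few percent, as expected.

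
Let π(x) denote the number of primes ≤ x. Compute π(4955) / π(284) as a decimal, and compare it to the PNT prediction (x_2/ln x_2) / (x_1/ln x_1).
π(4955)/π(284) = 662/61 ≈ 10.8525;  PNT prediction ≈ 11.5840.

π(284) = 61 and π(4955) = 662, so π(4955)/π(284) ≈ 10.8525. The PNT-predicted ratio is (4955/ln(4955)) / (284/ln(284)) ≈ 11.5840. The two agree to within a few percent, as expected.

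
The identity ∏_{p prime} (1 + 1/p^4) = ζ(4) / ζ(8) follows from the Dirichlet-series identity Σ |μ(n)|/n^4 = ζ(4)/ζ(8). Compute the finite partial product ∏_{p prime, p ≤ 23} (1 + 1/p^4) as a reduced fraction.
∏ = 577447917650941187656457324944/535704058713408612067696280625

The primes p ≤ 23 are [2, 3, 5, 7, 11, 13, 17, 19, 23]. For each, (1 + 1/p^4) = (p^4 + 1)/p^4. Multiplying these fractions over p ∈ [2, 3, 5, 7, 11, 13, 17, 19, 23] gives 577447917650941187656457324944/535704058713408612067696280625. (In the limit P → ∞ this tends to ζ(4)/ζ(8).)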